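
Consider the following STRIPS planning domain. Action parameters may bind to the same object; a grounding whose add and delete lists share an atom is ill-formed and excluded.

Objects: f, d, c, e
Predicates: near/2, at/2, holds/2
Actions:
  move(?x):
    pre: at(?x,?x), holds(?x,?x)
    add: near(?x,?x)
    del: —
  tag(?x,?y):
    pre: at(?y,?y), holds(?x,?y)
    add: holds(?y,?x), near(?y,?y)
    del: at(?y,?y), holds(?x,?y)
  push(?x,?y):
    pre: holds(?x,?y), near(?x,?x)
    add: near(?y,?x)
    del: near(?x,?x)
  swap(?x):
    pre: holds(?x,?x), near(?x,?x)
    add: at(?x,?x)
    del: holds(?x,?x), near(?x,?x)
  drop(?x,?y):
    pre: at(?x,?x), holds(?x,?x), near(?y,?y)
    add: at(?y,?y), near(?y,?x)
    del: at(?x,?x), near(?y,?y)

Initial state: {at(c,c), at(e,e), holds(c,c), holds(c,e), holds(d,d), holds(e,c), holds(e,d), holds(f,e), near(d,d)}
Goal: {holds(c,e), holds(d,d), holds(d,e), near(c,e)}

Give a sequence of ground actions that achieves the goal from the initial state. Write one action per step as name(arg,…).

tag(f,e); push(e,c); drop(c,d); tag(e,d)

1. tag(f,e)  →  {at(c,c), holds(c,c), holds(c,e), holds(d,d), holds(e,c), holds(e,d), holds(e,f), near(d,d), near(e,e)}
2. push(e,c)  →  {at(c,c), holds(c,c), holds(c,e), holds(d,d), holds(e,c), holds(e,d), holds(e,f), near(c,e), near(d,d)}
3. drop(c,d)  →  {at(d,d), holds(c,c), holds(c,e), holds(d,d), holds(e,c), holds(e,d), holds(e,f), near(c,e), near(d,c)}
4. tag(e,d)  →  {holds(c,c), holds(c,e), holds(d,d), holds(d,e), holds(e,c), holds(e,f), near(c,e), near(d,c), near(d,d)}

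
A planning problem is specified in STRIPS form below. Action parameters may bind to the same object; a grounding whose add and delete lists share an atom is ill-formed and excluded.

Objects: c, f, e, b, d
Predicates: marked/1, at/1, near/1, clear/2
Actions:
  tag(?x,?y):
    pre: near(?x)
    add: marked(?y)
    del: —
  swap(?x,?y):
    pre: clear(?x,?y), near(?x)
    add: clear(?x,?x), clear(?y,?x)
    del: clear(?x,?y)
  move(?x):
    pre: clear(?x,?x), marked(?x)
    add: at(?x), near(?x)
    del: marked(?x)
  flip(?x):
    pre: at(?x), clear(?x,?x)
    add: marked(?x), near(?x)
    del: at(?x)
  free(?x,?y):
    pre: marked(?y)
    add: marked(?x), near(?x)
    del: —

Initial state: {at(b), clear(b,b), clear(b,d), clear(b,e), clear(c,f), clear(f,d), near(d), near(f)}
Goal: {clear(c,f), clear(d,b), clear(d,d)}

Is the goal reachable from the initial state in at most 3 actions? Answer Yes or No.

No

1. swap(f,d)  →  {at(b), clear(b,b), clear(b,d), clear(b,e), clear(c,f), clear(d,f), clear(f,f), near(d), near(f)}
2. swap(d,f)  →  {at(b), clear(b,b), clear(b,d), clear(b,e), clear(c,f), clear(d,d), clear(f,d), clear(f,f), near(d), near(f)}
3. flip(b)  →  {clear(b,b), clear(b,d), clear(b,e), clear(c,f), clear(d,d), clear(f,d), clear(f,f), marked(b), near(b), near(d), near(f)}
4. swap(b,d)  →  {clear(b,b), clear(b,e), clear(c,f), clear(d,b), clear(d,d), clear(f,d), clear(f,f), marked(b), near(b), near(d), near(f)}
optimal plan length = 4; 4 > 3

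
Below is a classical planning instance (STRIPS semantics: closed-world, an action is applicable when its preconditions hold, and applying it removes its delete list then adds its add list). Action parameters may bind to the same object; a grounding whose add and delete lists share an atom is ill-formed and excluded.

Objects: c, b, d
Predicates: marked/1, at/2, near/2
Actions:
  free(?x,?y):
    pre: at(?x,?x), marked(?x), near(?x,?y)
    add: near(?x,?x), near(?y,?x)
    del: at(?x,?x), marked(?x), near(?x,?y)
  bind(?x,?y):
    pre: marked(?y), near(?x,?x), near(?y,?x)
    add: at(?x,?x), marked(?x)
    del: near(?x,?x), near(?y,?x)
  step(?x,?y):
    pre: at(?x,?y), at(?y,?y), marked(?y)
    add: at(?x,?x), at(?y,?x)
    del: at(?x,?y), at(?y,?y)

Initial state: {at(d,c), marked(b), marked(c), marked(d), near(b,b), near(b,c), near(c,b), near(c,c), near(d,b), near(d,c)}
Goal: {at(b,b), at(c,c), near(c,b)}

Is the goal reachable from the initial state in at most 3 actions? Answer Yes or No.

1. bind(c,c)  →  {at(c,c), at(d,c), marked(b), marked(c), marked(d), near(b,b), near(b,c), near(c,b), near(d,b), near(d,c)}
2. bind(b,b)  →  {at(b,b), at(c,c), at(d,c), marked(b), marked(c), marked(d), near(b,c), near(c,b), near(d,b), near(d,c)}
optimal plan length = 2; 2 ≤ 3

Yes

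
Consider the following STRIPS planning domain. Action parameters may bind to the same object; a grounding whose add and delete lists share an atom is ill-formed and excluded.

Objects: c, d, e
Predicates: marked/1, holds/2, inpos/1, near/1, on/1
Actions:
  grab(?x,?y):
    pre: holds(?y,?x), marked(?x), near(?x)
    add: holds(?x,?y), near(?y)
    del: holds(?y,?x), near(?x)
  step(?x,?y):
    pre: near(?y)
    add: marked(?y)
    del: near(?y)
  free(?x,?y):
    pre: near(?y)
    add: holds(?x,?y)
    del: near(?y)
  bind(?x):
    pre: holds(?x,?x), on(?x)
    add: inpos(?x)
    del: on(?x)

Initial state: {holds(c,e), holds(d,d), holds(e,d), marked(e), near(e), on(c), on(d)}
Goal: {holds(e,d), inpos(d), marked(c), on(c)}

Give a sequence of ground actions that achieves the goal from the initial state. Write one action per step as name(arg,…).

grab(e,c); step(c,c); bind(d)

1. grab(e,c)  →  {holds(d,d), holds(e,c), holds(e,d), marked(e), near(c), on(c), on(d)}
2. step(c,c)  →  {holds(d,d), holds(e,c), holds(e,d), marked(c), marked(e), on(c), on(d)}
3. bind(d)  →  {holds(d,d), holds(e,c), holds(e,d), inpos(d), marked(c), marked(e), on(c)}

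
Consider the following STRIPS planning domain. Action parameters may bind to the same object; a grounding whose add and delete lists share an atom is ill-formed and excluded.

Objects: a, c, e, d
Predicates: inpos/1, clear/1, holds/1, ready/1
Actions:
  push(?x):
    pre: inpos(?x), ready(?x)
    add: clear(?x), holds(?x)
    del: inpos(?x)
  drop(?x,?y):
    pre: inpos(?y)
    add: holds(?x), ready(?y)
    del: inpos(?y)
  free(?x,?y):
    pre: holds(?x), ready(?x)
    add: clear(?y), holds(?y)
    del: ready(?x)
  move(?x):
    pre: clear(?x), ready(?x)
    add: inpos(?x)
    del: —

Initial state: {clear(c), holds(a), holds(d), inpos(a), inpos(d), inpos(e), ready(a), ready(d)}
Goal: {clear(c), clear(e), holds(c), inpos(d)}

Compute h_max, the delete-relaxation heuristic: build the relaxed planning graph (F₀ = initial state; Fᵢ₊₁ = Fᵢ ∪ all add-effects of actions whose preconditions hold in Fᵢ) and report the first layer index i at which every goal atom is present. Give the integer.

F0 = init (8 atoms)
F1 = F0 ∪ {clear(a), clear(d), clear(e), holds(c), holds(e), ready(e)}  (14 atoms)
goal ⊆ F1  ⇒  h_max = 1

1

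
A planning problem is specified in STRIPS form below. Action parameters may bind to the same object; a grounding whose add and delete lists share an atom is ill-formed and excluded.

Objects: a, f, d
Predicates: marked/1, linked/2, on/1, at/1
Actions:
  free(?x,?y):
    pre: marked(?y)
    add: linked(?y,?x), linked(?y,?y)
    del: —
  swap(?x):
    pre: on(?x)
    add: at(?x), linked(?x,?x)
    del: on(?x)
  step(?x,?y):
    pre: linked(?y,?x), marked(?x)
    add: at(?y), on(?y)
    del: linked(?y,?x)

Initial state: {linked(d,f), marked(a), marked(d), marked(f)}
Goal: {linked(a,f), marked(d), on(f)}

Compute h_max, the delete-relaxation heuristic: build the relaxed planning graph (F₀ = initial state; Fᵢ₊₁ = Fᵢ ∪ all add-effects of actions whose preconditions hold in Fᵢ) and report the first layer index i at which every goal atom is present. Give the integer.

2

F0 = init (4 atoms)
F1 = F0 ∪ {at(d), linked(a,a), linked(a,d), linked(a,f), linked(d,a), linked(d,d), linked(f,a), linked(f,d), linked(f,f), on(d)}  (14 atoms)
F2 = F1 ∪ {at(a), at(f), on(a), on(f)}  (18 atoms)
goal ⊆ F2  ⇒  h_max = 2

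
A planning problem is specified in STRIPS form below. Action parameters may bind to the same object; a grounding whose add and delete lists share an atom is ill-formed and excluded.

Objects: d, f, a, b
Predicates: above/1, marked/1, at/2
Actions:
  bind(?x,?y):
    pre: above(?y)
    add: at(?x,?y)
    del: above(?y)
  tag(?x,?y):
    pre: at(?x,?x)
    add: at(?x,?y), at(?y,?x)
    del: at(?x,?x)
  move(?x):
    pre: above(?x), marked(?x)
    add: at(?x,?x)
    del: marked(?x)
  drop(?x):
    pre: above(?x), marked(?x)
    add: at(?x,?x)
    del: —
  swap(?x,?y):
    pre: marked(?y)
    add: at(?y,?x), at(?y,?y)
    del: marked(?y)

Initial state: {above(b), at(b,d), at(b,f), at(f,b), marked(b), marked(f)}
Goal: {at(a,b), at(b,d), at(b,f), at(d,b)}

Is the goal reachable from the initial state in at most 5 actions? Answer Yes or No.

Yes

1. bind(d,b)  →  {at(b,d), at(b,f), at(d,b), at(f,b), marked(b), marked(f)}
2. swap(d,b)  →  {at(b,b), at(b,d), at(b,f), at(d,b), at(f,b), marked(f)}
3. tag(b,a)  →  {at(a,b), at(b,a), at(b,d), at(b,f), at(d,b), at(f,b), marked(f)}
optimal plan length = 3; 3 ≤ 5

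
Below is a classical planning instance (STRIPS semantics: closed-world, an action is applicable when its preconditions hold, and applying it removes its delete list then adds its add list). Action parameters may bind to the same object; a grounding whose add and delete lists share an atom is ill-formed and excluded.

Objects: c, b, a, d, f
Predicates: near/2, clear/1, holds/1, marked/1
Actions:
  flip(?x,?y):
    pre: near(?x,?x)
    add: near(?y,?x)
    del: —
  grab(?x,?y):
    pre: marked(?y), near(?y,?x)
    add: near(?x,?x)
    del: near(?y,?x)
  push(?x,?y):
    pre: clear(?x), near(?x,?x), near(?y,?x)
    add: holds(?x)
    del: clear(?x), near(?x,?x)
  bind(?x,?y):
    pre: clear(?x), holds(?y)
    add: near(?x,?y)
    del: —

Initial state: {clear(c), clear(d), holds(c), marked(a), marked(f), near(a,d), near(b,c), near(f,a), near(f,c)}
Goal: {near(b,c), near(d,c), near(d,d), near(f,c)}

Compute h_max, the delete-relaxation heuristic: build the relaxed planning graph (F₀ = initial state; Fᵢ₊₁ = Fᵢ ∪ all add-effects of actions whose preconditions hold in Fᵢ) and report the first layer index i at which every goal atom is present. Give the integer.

F0 = init (9 atoms)
F1 = F0 ∪ {near(a,a), near(c,c), near(d,c), near(d,d)}  (13 atoms)
goal ⊆ F1  ⇒  h_max = 1

1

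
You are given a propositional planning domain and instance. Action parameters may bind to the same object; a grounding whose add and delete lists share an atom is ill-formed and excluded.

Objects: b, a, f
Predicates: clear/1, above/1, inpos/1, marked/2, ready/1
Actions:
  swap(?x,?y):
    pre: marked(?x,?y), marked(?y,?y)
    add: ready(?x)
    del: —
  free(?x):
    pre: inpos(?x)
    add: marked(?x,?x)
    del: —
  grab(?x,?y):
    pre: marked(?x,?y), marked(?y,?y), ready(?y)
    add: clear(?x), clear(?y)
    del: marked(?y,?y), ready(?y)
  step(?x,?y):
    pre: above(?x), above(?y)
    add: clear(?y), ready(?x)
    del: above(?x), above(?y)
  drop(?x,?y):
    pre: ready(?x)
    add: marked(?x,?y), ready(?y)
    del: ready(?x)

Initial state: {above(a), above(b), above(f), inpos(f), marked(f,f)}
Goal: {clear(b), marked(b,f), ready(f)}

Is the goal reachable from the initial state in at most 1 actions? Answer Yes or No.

No

1. step(b,b)  →  {above(a), above(f), clear(b), inpos(f), marked(f,f), ready(b)}
2. drop(b,f)  →  {above(a), above(f), clear(b), inpos(f), marked(b,f), marked(f,f), ready(f)}
optimal plan length = 2; 2 > 1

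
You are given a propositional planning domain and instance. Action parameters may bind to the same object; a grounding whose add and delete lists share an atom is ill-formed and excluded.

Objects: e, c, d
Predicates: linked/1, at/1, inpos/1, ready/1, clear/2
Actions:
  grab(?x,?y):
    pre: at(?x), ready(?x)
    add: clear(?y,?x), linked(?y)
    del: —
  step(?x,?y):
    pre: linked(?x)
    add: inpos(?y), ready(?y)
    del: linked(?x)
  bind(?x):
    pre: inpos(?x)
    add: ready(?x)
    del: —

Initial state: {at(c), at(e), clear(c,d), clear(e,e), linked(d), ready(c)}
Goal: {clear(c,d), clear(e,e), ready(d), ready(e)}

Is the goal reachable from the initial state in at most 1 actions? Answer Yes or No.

1. grab(c,e)  →  {at(c), at(e), clear(c,d), clear(e,c), clear(e,e), linked(d), linked(e), ready(c)}
2. step(e,e)  →  {at(c), at(e), clear(c,d), clear(e,c), clear(e,e), inpos(e), linked(d), ready(c), ready(e)}
3. step(d,d)  →  {at(c), at(e), clear(c,d), clear(e,c), clear(e,e), inpos(d), inpos(e), ready(c), ready(d), ready(e)}
optimal plan length = 3; 3 > 1

No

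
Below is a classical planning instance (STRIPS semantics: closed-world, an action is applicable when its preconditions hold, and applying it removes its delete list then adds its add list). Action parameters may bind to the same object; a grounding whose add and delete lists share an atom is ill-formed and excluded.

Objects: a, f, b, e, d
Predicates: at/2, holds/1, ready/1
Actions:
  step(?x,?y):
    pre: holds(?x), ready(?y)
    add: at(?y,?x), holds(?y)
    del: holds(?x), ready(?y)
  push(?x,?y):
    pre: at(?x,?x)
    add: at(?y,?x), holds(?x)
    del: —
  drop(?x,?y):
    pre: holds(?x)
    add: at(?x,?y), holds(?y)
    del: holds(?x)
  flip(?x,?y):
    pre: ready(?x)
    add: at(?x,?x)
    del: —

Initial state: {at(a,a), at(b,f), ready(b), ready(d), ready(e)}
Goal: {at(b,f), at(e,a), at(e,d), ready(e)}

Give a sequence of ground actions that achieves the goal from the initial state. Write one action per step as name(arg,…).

push(a,e); drop(a,e); drop(e,d)

1. push(a,e)  →  {at(a,a), at(b,f), at(e,a), holds(a), ready(b), ready(d), ready(e)}
2. drop(a,e)  →  {at(a,a), at(a,e), at(b,f), at(e,a), holds(e), ready(b), ready(d), ready(e)}
3. drop(e,d)  →  {at(a,a), at(a,e), at(b,f), at(e,a), at(e,d), holds(d), ready(b), ready(d), ready(e)}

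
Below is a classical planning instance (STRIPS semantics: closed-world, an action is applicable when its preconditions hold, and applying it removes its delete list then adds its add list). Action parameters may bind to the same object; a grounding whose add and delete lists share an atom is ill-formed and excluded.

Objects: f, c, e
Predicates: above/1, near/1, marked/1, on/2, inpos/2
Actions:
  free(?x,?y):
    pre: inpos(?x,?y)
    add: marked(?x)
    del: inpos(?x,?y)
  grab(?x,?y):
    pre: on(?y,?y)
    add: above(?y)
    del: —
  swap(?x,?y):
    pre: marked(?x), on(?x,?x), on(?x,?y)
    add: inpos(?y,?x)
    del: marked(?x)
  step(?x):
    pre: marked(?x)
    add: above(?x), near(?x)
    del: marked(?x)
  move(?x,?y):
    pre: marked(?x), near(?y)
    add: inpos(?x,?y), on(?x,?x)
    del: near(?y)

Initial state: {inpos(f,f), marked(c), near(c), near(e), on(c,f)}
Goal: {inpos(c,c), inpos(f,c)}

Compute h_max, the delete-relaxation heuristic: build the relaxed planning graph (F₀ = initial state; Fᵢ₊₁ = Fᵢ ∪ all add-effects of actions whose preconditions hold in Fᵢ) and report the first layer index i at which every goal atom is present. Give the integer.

F0 = init (5 atoms)
F1 = F0 ∪ {above(c), inpos(c,c), inpos(c,e), marked(f), on(c,c)}  (10 atoms)
F2 = F1 ∪ {above(f), inpos(f,c), inpos(f,e), near(f), on(f,f)}  (15 atoms)
goal ⊆ F2  ⇒  h_max = 2

2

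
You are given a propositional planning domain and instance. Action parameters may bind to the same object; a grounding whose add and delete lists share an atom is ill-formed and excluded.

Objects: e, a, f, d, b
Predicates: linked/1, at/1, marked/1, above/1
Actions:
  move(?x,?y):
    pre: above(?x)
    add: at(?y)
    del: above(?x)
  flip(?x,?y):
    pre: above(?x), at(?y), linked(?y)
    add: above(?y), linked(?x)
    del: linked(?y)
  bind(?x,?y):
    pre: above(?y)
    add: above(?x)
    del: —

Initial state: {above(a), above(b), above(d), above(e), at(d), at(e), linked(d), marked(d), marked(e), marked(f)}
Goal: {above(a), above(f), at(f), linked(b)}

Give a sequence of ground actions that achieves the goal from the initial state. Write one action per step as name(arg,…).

1. move(e,f)  →  {above(a), above(b), above(d), at(d), at(e), at(f), linked(d), marked(d), marked(e), marked(f)}
2. flip(b,d)  →  {above(a), above(b), above(d), at(d), at(e), at(f), linked(b), marked(d), marked(e), marked(f)}
3. bind(f,a)  →  {above(a), above(b), above(d), above(f), at(d), at(e), at(f), linked(b), marked(d), marked(e), marked(f)}

move(e,f); flip(b,d); bind(f,a)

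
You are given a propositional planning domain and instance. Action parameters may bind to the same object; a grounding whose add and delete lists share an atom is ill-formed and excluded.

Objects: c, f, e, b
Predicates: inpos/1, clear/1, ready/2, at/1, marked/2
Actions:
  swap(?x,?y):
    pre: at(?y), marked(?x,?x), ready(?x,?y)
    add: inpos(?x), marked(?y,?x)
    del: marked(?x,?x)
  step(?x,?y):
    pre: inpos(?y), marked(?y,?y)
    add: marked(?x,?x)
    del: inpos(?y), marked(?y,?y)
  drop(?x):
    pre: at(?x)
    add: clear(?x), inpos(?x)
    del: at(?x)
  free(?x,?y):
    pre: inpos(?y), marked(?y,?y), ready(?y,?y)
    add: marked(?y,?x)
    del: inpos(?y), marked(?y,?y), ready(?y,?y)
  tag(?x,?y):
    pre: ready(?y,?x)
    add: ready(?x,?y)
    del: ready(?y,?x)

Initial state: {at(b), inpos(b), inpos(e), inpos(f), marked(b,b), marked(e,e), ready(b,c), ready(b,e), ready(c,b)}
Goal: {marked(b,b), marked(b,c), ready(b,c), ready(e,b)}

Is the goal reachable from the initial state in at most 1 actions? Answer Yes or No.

No

1. step(c,e)  →  {at(b), inpos(b), inpos(f), marked(b,b), marked(c,c), ready(b,c), ready(b,e), ready(c,b)}
2. swap(c,b)  →  {at(b), inpos(b), inpos(c), inpos(f), marked(b,b), marked(b,c), ready(b,c), ready(b,e), ready(c,b)}
3. tag(e,b)  →  {at(b), inpos(b), inpos(c), inpos(f), marked(b,b), marked(b,c), ready(b,c), ready(c,b), ready(e,b)}
optimal plan length = 3; 3 > 1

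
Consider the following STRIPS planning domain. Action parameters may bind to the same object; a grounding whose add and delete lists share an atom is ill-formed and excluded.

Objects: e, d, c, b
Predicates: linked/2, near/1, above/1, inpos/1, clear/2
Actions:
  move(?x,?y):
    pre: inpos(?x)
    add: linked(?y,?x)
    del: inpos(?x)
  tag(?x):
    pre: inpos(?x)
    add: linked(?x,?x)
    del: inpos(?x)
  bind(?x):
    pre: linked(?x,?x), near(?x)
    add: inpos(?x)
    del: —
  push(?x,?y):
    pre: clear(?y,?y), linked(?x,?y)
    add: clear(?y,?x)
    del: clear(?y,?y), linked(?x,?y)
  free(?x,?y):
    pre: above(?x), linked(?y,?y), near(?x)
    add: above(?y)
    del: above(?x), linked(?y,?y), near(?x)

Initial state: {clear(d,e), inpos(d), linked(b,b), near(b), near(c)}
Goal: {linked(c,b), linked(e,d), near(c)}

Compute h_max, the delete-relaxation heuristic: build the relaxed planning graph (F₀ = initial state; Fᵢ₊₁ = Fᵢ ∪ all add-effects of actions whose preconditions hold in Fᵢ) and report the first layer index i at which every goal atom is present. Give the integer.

2

F0 = init (5 atoms)
F1 = F0 ∪ {inpos(b), linked(b,d), linked(c,d), linked(d,d), linked(e,d)}  (10 atoms)
F2 = F1 ∪ {linked(c,b), linked(d,b), linked(e,b)}  (13 atoms)
goal ⊆ F2  ⇒  h_max = 2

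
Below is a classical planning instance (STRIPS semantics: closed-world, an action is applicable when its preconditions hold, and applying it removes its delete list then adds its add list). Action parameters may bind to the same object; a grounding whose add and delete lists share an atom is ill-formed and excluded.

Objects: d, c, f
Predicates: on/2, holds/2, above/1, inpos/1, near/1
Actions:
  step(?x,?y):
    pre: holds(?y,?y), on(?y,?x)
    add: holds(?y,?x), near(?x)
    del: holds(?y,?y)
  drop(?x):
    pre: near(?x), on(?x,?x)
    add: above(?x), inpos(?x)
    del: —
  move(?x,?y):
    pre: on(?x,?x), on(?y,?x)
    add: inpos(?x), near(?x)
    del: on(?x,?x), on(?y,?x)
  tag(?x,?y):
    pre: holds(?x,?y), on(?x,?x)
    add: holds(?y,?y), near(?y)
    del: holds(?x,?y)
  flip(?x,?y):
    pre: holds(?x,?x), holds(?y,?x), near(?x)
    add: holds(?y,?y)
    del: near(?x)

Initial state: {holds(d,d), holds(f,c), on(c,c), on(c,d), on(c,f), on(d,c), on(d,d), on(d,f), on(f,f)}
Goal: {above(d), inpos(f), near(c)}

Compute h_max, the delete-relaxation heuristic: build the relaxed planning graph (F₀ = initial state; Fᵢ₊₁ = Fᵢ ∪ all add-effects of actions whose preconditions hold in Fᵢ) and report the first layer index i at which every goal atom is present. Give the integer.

2

F0 = init (9 atoms)
F1 = F0 ∪ {holds(c,c), holds(d,c), holds(d,f), inpos(c), inpos(d), inpos(f), near(c), near(d), near(f)}  (18 atoms)
F2 = F1 ∪ {above(c), above(d), above(f), holds(c,d), holds(c,f), holds(f,f)}  (24 atoms)
goal ⊆ F2  ⇒  h_max = 2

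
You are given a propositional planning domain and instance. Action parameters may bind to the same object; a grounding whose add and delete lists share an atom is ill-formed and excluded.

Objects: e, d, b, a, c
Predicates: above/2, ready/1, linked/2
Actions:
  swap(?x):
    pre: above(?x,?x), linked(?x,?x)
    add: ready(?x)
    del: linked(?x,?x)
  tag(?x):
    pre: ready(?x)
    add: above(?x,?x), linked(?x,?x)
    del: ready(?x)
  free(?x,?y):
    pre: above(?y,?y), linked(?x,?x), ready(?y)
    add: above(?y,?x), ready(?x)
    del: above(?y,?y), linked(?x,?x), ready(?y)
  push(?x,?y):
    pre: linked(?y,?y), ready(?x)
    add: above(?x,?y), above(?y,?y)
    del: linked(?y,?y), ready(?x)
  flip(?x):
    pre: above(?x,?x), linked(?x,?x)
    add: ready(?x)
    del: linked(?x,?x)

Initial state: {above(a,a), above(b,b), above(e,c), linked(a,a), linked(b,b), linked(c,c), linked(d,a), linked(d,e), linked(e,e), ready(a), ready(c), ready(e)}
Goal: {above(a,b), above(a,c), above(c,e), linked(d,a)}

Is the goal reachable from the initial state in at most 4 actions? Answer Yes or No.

1. free(b,a)  →  {above(a,b), above(b,b), above(e,c), linked(a,a), linked(c,c), linked(d,a), linked(d,e), linked(e,e), ready(b), ready(c), ready(e)}
2. free(a,b)  →  {above(a,b), above(b,a), above(e,c), linked(c,c), linked(d,a), linked(d,e), linked(e,e), ready(a), ready(c), ready(e)}
3. push(a,c)  →  {above(a,b), above(a,c), above(b,a), above(c,c), above(e,c), linked(d,a), linked(d,e), linked(e,e), ready(c), ready(e)}
4. free(e,c)  →  {above(a,b), above(a,c), above(b,a), above(c,e), above(e,c), linked(d,a), linked(d,e), ready(e)}
optimal plan length = 4; 4 ≤ 4

Yes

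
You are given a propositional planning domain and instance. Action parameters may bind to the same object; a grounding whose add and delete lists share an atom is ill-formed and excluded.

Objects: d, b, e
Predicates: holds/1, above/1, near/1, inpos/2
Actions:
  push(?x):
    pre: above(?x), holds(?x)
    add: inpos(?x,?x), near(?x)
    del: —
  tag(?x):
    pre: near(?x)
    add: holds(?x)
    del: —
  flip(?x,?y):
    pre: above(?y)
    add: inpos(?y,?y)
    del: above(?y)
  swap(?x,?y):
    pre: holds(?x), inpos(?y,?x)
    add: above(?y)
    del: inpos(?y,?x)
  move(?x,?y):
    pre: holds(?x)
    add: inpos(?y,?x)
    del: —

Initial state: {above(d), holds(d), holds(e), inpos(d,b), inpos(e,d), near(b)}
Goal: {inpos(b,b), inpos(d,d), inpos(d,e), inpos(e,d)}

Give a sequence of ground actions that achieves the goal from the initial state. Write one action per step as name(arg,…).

1. push(d)  →  {above(d), holds(d), holds(e), inpos(d,b), inpos(d,d), inpos(e,d), near(b), near(d)}
2. tag(b)  →  {above(d), holds(b), holds(d), holds(e), inpos(d,b), inpos(d,d), inpos(e,d), near(b), near(d)}
3. move(b,b)  →  {above(d), holds(b), holds(d), holds(e), inpos(b,b), inpos(d,b), inpos(d,d), inpos(e,d), near(b), near(d)}
4. move(e,d)  →  {above(d), holds(b), holds(d), holds(e), inpos(b,b), inpos(d,b), inpos(d,d), inpos(d,e), inpos(e,d), near(b), near(d)}

push(d); tag(b); move(b,b); move(e,d)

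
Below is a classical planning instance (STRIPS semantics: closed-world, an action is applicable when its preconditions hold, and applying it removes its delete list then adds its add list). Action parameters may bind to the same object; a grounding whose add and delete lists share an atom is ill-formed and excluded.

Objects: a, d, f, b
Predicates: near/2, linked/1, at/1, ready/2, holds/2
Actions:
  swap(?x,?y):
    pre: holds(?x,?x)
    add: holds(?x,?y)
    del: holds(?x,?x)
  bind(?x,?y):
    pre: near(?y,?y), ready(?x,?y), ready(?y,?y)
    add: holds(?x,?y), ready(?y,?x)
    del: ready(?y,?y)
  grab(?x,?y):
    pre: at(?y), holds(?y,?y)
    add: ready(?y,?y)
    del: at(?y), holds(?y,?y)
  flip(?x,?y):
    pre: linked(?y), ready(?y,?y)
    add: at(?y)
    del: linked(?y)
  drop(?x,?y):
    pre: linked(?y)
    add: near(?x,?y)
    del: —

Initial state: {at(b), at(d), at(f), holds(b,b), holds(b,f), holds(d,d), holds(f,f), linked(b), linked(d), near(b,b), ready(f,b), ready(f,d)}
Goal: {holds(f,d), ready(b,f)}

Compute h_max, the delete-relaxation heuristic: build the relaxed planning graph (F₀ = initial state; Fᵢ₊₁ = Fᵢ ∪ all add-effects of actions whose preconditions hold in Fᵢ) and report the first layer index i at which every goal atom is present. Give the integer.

2

F0 = init (12 atoms)
F1 = F0 ∪ {holds(b,a), holds(b,d), holds(d,a), holds(d,b), holds(d,f), holds(f,a), holds(f,b), holds(f,d), near(a,b), near(a,d), near(b,d), near(d,b), near(d,d), near(f,b), near(f,d), ready(b,b), ready(d,d), ready(f,f)}  (30 atoms)
F2 = F1 ∪ {ready(b,f), ready(d,f)}  (32 atoms)
goal ⊆ F2  ⇒  h_max = 2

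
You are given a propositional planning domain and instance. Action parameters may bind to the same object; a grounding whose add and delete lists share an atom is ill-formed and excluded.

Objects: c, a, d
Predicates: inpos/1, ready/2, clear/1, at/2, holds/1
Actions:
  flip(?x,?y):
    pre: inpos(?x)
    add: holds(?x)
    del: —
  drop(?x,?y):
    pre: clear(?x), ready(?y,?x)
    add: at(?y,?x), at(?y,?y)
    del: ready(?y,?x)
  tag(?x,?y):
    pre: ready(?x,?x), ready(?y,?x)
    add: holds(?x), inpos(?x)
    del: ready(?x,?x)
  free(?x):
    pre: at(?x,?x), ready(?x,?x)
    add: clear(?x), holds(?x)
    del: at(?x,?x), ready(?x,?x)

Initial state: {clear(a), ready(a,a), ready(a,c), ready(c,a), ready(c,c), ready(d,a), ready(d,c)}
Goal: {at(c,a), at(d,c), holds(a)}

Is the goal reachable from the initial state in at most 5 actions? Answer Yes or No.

1. drop(a,c)  →  {at(c,a), at(c,c), clear(a), ready(a,a), ready(a,c), ready(c,c), ready(d,a), ready(d,c)}
2. tag(a,a)  →  {at(c,a), at(c,c), clear(a), holds(a), inpos(a), ready(a,c), ready(c,c), ready(d,a), ready(d,c)}
3. free(c)  →  {at(c,a), clear(a), clear(c), holds(a), holds(c), inpos(a), ready(a,c), ready(d,a), ready(d,c)}
4. drop(c,d)  →  {at(c,a), at(d,c), at(d,d), clear(a), clear(c), holds(a), holds(c), inpos(a), ready(a,c), ready(d,a)}
optimal plan length = 4; 4 ≤ 5

Yes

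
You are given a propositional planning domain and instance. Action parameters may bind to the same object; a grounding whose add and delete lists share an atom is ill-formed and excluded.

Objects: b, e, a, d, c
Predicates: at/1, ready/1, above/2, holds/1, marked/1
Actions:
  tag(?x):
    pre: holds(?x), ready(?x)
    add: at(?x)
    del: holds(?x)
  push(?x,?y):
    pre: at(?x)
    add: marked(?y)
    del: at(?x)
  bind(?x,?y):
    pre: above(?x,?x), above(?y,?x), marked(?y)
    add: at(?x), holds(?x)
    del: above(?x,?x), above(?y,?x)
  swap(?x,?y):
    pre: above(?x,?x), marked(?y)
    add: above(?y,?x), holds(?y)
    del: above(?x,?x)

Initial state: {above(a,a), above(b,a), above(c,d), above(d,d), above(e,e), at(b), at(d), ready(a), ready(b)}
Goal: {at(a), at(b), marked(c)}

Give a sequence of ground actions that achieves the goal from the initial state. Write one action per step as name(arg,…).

push(d,b); bind(a,b); push(a,c); tag(a)

1. push(d,b)  →  {above(a,a), above(b,a), above(c,d), above(d,d), above(e,e), at(b), marked(b), ready(a), ready(b)}
2. bind(a,b)  →  {above(c,d), above(d,d), above(e,e), at(a), at(b), holds(a), marked(b), ready(a), ready(b)}
3. push(a,c)  →  {above(c,d), above(d,d), above(e,e), at(b), holds(a), marked(b), marked(c), ready(a), ready(b)}
4. tag(a)  →  {above(c,d), above(d,d), above(e,e), at(a), at(b), marked(b), marked(c), ready(a), ready(b)}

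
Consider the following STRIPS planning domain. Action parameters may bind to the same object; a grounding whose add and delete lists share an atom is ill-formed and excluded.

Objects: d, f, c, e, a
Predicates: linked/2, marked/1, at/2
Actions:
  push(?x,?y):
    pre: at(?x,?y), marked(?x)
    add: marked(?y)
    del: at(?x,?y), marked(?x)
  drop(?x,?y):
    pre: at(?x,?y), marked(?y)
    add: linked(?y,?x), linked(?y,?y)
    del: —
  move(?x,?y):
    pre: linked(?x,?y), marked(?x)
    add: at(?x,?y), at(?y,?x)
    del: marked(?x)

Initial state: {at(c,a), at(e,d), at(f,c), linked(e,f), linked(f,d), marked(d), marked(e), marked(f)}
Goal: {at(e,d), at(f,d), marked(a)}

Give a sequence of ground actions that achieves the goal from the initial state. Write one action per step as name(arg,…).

1. move(f,d)  →  {at(c,a), at(d,f), at(e,d), at(f,c), at(f,d), linked(e,f), linked(f,d), marked(d), marked(e)}
2. push(d,f)  →  {at(c,a), at(e,d), at(f,c), at(f,d), linked(e,f), linked(f,d), marked(e), marked(f)}
3. push(f,c)  →  {at(c,a), at(e,d), at(f,d), linked(e,f), linked(f,d), marked(c), marked(e)}
4. push(c,a)  →  {at(e,d), at(f,d), linked(e,f), linked(f,d), marked(a), marked(e)}

move(f,d); push(d,f); push(f,c); push(c,a)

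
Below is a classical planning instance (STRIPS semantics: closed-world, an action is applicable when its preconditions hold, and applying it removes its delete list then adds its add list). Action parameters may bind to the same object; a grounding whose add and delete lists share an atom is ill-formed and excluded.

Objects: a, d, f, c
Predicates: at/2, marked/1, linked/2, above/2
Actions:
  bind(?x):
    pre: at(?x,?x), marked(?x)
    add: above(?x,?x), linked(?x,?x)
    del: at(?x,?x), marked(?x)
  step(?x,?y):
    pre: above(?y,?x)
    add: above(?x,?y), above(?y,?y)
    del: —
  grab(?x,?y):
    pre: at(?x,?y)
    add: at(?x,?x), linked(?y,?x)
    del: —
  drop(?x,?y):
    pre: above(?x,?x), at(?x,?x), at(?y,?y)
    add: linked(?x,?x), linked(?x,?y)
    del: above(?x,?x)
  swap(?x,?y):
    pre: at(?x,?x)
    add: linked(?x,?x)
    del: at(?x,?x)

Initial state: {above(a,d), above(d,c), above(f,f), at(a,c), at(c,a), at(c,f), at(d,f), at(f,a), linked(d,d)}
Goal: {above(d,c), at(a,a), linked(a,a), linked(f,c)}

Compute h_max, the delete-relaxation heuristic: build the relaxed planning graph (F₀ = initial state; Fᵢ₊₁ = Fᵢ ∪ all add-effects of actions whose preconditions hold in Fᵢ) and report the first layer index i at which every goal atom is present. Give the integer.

2

F0 = init (9 atoms)
F1 = F0 ∪ {above(a,a), above(c,d), above(d,a), above(d,d), at(a,a), at(c,c), at(d,d), at(f,f), linked(a,c), linked(a,f), linked(c,a), linked(f,c), linked(f,d)}  (22 atoms)
F2 = F1 ∪ {above(c,c), linked(a,a), linked(a,d), linked(c,c), linked(d,a), linked(d,c), linked(d,f), linked(f,a), linked(f,f)}  (31 atoms)
goal ⊆ F2  ⇒  h_max = 2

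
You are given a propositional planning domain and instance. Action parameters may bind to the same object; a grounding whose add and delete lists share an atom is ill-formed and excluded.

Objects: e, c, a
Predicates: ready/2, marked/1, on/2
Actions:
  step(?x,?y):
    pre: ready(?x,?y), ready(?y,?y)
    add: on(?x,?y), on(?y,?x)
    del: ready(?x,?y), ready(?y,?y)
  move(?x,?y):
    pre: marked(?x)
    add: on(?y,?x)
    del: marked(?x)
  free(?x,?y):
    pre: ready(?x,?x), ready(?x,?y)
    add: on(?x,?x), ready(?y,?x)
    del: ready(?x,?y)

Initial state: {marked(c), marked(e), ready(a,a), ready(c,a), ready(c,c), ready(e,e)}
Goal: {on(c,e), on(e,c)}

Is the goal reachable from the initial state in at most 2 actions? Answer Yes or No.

1. move(e,c)  →  {marked(c), on(c,e), ready(a,a), ready(c,a), ready(c,c), ready(e,e)}
2. move(c,e)  →  {on(c,e), on(e,c), ready(a,a), ready(c,a), ready(c,c), ready(e,e)}
optimal plan length = 2; 2 ≤ 2

Yes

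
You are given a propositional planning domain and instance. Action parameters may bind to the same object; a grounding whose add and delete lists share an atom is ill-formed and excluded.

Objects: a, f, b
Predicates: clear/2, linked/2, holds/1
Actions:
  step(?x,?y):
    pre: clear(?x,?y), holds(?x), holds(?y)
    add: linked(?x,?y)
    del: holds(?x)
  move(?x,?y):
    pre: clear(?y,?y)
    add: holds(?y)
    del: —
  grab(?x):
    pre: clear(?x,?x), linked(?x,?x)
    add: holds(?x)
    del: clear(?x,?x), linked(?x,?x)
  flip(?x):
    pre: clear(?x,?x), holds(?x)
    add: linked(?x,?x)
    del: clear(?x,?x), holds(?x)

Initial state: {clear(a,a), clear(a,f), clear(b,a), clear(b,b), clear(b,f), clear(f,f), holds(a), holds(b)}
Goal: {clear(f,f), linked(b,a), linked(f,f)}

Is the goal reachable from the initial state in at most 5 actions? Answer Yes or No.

1. step(b,a)  →  {clear(a,a), clear(a,f), clear(b,a), clear(b,b), clear(b,f), clear(f,f), holds(a), linked(b,a)}
2. move(a,f)  →  {clear(a,a), clear(a,f), clear(b,a), clear(b,b), clear(b,f), clear(f,f), holds(a), holds(f), linked(b,a)}
3. step(f,f)  →  {clear(a,a), clear(a,f), clear(b,a), clear(b,b), clear(b,f), clear(f,f), holds(a), linked(b,a), linked(f,f)}
optimal plan length = 3; 3 ≤ 5

Yes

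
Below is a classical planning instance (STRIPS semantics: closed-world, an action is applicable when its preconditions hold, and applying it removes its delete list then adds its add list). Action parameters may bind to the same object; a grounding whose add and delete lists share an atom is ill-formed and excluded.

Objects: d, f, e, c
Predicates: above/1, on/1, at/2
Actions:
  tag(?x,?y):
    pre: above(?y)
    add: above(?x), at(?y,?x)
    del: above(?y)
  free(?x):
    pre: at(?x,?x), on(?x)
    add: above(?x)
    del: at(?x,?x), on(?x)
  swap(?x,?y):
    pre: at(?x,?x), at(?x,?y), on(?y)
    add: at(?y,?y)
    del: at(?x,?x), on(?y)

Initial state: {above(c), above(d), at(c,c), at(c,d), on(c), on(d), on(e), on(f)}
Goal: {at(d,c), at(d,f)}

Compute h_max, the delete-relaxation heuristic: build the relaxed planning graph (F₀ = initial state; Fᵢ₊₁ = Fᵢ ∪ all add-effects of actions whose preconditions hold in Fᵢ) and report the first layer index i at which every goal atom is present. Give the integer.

1

F0 = init (8 atoms)
F1 = F0 ∪ {above(e), above(f), at(c,e), at(c,f), at(d,c), at(d,d), at(d,e), at(d,f)}  (16 atoms)
goal ⊆ F1  ⇒  h_max = 1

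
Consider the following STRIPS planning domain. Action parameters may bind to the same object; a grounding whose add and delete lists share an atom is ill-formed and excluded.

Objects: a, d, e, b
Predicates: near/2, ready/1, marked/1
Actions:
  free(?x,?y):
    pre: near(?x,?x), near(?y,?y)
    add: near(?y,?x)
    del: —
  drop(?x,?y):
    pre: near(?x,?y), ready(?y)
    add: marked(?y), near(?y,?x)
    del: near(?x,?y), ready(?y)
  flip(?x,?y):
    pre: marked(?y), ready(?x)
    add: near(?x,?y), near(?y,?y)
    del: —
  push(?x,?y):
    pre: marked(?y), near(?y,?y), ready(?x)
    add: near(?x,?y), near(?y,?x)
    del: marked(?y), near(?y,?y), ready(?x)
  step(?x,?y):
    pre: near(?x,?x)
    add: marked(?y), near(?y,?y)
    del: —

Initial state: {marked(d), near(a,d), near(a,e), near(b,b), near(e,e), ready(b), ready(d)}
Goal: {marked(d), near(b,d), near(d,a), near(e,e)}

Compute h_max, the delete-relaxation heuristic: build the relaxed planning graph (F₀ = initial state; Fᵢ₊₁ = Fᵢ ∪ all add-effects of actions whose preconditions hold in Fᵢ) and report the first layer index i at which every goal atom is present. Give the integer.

F0 = init (7 atoms)
F1 = F0 ∪ {marked(a), marked(b), marked(e), near(a,a), near(b,d), near(b,e), near(d,a), near(d,d), near(e,b)}  (16 atoms)
goal ⊆ F1  ⇒  h_max = 1

1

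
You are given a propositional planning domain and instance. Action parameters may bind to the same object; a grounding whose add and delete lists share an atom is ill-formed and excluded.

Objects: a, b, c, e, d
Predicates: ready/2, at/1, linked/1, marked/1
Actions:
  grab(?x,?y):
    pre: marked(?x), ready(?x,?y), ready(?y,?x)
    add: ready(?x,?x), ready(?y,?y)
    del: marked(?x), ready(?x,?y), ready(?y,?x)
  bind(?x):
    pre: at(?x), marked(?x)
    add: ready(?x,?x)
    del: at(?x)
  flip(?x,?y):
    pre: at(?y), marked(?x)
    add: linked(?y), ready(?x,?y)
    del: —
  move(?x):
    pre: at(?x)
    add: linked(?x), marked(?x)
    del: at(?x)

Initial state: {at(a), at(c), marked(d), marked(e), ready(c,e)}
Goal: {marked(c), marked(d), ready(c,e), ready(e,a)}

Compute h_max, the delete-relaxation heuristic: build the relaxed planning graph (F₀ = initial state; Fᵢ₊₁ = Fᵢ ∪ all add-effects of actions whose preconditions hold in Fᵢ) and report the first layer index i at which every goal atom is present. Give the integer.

1

F0 = init (5 atoms)
F1 = F0 ∪ {linked(a), linked(c), marked(a), marked(c), ready(d,a), ready(d,c), ready(e,a), ready(e,c)}  (13 atoms)
goal ⊆ F1  ⇒  h_max = 1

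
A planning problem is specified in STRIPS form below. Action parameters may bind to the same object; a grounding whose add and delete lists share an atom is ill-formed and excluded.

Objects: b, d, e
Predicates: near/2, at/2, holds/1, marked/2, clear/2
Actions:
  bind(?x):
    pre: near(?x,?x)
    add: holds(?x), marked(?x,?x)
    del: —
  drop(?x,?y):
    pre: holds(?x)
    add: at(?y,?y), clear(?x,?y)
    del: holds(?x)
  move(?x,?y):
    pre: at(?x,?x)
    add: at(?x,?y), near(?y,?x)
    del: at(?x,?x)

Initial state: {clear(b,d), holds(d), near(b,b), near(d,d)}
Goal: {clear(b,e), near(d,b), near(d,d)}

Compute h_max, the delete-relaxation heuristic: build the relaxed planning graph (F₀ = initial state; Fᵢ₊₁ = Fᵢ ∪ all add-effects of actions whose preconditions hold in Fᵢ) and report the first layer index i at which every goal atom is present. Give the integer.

F0 = init (4 atoms)
F1 = F0 ∪ {at(b,b), at(d,d), at(e,e), clear(d,b), clear(d,d), clear(d,e), holds(b), marked(b,b), marked(d,d)}  (13 atoms)
F2 = F1 ∪ {at(b,d), at(b,e), at(d,b), at(d,e), at(e,b), at(e,d), clear(b,b), clear(b,e), near(b,d), near(b,e), near(d,b), near(d,e), near(e,b), near(e,d)}  (27 atoms)
goal ⊆ F2  ⇒  h_max = 2

2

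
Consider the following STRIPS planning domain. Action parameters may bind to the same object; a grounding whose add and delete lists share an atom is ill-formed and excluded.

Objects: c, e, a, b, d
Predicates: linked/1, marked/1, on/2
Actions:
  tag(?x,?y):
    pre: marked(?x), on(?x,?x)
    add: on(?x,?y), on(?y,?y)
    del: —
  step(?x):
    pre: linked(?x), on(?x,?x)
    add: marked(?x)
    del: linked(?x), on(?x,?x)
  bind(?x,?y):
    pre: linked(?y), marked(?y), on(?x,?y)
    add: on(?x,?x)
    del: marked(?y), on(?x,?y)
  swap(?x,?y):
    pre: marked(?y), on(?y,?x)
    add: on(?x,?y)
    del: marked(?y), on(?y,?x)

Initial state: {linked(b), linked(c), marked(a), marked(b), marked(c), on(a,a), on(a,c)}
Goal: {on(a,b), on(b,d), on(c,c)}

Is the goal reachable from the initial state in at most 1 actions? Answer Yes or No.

1. tag(a,c)  →  {linked(b), linked(c), marked(a), marked(b), marked(c), on(a,a), on(a,c), on(c,c)}
2. tag(a,b)  →  {linked(b), linked(c), marked(a), marked(b), marked(c), on(a,a), on(a,b), on(a,c), on(b,b), on(c,c)}
3. tag(b,d)  →  {linked(b), linked(c), marked(a), marked(b), marked(c), on(a,a), on(a,b), on(a,c), on(b,b), on(b,d), on(c,c), on(d,d)}
optimal plan length = 3; 3 > 1

No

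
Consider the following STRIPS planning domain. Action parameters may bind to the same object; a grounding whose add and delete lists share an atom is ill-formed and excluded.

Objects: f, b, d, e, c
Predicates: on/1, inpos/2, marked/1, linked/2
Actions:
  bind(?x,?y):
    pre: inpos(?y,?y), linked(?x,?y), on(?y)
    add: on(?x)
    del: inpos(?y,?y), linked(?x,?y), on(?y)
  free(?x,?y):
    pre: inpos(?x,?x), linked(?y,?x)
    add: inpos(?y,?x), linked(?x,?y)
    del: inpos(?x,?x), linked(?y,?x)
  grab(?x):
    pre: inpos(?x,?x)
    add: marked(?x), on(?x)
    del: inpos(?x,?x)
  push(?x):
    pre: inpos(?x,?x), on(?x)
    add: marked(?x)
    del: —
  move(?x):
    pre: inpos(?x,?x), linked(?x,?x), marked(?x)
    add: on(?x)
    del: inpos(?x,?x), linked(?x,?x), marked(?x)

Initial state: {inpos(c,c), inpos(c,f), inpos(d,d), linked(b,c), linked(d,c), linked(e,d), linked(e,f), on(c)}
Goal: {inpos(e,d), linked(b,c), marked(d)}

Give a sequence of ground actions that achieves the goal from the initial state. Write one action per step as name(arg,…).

1. bind(d,c)  →  {inpos(c,f), inpos(d,d), linked(b,c), linked(e,d), linked(e,f), on(d)}
2. push(d)  →  {inpos(c,f), inpos(d,d), linked(b,c), linked(e,d), linked(e,f), marked(d), on(d)}
3. free(d,e)  →  {inpos(c,f), inpos(e,d), linked(b,c), linked(d,e), linked(e,f), marked(d), on(d)}

bind(d,c); push(d); free(d,e)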